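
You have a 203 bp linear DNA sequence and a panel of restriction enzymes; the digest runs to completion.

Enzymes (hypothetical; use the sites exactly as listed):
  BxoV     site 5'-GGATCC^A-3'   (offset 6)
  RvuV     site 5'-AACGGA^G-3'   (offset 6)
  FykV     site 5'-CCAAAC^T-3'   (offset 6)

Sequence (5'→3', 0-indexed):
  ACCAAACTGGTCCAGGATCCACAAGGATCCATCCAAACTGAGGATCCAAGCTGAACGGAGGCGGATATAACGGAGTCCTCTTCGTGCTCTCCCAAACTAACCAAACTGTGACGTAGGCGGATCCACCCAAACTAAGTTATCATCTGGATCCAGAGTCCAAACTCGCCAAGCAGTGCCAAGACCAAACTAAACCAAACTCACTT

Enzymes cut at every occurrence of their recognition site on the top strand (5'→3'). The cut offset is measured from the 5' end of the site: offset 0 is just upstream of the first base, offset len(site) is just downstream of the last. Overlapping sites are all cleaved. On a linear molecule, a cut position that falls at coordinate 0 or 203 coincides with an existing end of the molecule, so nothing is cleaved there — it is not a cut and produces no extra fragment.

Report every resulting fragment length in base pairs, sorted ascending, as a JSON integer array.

[6,7,8,8,9,9,10,10,11,12,13,15,18,19,23,25]

Scan for sites:
  BxoV (GGATCCA, off=6): starts [14, 24, 41, 118, 145] → cuts [20, 30, 47, 124, 151]
  RvuV (AACGGAG, off=6): starts [53, 68] → cuts [59, 74]
  FykV (CCAAACT, off=6): starts [1, 32, 91, 100, 126, 156, 181, 191] → cuts [7, 38, 97, 106, 132, 162, 187, 197]

Pooled cuts: [7, 20, 30, 38, 47, 59, 74, 97, 106, 124, 132, 151, 162, 187, 197]

Fragments:
  [0,7): 7 bp
  [7,20): 13 bp
  [20,30): 10 bp
  [30,38): 8 bp
  [38,47): 9 bp
  [47,59): 12 bp
  [59,74): 15 bp
  [74,97): 23 bp
  [97,106): 9 bp
  [106,124): 18 bp
  [124,132): 8 bp
  [132,151): 19 bp
  [151,162): 11 bp
  [162,187): 25 bp
  [187,197): 10 bp
  [197,203): 6 bp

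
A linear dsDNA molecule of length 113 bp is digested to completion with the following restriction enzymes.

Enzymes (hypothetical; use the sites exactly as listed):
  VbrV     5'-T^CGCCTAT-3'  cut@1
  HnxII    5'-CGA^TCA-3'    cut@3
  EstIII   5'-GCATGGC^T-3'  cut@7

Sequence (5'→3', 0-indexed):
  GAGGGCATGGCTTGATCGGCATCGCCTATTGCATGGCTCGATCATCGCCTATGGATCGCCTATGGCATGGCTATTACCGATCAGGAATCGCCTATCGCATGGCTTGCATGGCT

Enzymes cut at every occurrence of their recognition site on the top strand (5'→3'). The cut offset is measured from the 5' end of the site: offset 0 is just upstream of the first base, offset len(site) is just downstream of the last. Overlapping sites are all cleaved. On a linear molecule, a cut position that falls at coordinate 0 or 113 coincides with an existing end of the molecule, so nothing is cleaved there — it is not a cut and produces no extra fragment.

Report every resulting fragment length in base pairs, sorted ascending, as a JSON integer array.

Scan for sites:
  VbrV (TCGCCTAT, off=1): starts [21, 44, 55, 87] → cuts [22, 45, 56, 88]
  HnxII (CGATCA, off=3): starts [38, 77] → cuts [41, 80]
  EstIII (GCATGGCT, off=7): starts [4, 30, 64, 96, 105] → cuts [11, 37, 71, 103, 112]

Pooled cuts: [11, 22, 37, 41, 45, 56, 71, 80, 88, 103, 112]

Fragment lengths:
  [0,11): 11 bp
  [11,22): 11 bp
  [22,37): 15 bp
  [37,41): 4 bp
  [41,45): 4 bp
  [45,56): 11 bp
  [56,71): 15 bp
  [71,80): 9 bp
  [80,88): 8 bp
  [88,103): 15 bp
  [103,112): 9 bp
  [112,113): 1 bp

[1,4,4,8,9,9,11,11,11,15,15,15]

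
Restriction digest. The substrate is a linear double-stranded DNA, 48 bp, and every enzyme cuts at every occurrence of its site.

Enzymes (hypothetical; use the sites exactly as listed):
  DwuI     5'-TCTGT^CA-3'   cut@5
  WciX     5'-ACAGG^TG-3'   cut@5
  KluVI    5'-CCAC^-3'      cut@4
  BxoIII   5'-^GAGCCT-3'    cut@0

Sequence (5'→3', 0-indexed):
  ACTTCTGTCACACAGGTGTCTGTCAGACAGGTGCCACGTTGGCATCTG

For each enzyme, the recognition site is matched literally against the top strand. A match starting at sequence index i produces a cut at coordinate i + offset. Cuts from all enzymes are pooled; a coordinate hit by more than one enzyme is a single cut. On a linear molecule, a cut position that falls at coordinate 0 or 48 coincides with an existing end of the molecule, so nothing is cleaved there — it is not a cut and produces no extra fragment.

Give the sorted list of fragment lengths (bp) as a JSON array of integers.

Per-enzyme occurrences:
  DwuI (TCTGTCA, off=5): starts [3, 18] → cuts [8, 23]
  WciX (ACAGGTG, off=5): starts [11, 26] → cuts [16, 31]
  KluVI (CCAC, off=4): starts [33] → cuts [37]
  BxoIII (GAGCCT, off=0): no sites

All cut coordinates (distinct, sorted): [8, 16, 23, 31, 37]

Fragment lengths:
  [0,8): 8 bp
  [8,16): 8 bp
  [16,23): 7 bp
  [23,31): 8 bp
  [31,37): 6 bp
  [37,48): 11 bp

[6,7,8,8,8,11]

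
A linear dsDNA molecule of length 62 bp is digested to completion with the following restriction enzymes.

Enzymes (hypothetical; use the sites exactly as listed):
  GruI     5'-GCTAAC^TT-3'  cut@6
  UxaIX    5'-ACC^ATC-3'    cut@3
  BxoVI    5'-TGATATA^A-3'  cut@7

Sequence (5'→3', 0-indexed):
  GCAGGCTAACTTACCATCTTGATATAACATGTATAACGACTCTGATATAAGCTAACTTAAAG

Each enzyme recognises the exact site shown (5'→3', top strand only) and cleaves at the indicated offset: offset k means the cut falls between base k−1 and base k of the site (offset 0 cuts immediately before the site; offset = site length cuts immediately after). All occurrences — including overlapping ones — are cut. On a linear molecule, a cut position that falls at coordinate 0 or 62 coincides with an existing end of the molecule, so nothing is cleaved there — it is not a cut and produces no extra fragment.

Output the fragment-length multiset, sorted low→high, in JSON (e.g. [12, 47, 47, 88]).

[5,6,7,10,11,23]

Scan for sites:
  GruI (GCTAACTT, off=6): starts [4, 50] → cuts [10, 56]
  UxaIX (ACCATC, off=3): starts [12] → cuts [15]
  BxoVI (TGATATAA, off=7): starts [19, 42] → cuts [26, 49]

Pooled cuts: [10, 15, 26, 49, 56]

Fragment lengths:
  [0,10): 10 bp
  [10,15): 5 bp
  [15,26): 11 bp
  [26,49): 23 bp
  [49,56): 7 bp
  [56,62): 6 bp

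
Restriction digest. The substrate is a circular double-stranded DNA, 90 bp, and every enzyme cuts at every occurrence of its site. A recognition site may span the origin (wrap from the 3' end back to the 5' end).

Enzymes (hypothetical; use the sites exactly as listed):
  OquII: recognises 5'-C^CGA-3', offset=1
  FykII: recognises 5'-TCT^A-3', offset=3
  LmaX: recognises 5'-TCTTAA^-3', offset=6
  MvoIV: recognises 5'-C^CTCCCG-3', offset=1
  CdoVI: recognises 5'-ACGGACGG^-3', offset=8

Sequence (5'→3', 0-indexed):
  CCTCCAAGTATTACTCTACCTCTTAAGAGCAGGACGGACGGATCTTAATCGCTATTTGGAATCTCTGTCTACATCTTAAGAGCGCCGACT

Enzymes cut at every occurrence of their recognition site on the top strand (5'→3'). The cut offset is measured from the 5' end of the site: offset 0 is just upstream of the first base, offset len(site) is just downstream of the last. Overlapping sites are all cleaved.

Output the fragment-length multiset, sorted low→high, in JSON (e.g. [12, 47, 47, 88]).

[6,7,9,9,15,22,22]

Per-enzyme occurrences:
  OquII (CCGA, off=1): starts [84] → cuts [85]
  FykII (TCTA, off=3): starts [14, 67] → cuts [17, 70]
  LmaX (TCTTAA, off=6): starts [20, 42, 73] → cuts [26, 48, 79]
  MvoIV (CCTCCCG, off=1): no sites
  CdoVI (ACGGACGG, off=8): starts [33] → cuts [41]

All cut coordinates (distinct, sorted): [17, 26, 41, 48, 70, 79, 85]

Fragment lengths:
  17→26: 9 bp
  26→41: 15 bp
  41→48: 7 bp
  48→70: 22 bp
  70→79: 9 bp
  79→85: 6 bp
  85→17 (wrap): 90-85+17 = 22 bp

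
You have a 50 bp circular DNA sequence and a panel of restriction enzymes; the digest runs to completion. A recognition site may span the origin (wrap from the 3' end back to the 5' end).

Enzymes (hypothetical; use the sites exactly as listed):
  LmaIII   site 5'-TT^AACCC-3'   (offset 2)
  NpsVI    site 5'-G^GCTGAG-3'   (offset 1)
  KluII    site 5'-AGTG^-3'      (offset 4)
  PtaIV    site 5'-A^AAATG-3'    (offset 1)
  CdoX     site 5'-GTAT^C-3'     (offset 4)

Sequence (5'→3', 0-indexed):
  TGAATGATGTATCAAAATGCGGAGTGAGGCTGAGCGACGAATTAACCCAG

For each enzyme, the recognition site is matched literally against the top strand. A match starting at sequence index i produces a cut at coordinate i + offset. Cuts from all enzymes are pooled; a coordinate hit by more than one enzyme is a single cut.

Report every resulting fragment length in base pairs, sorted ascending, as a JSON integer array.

Scan for sites:
  LmaIII (TTAACCC, off=2): starts [41] → cuts [43]
  NpsVI (GGCTGAG, off=1): starts [27] → cuts [28]
  KluII (AGTG, off=4): starts [22, 48] → cuts [2, 26]
  PtaIV (AAAATG, off=1): starts [13] → cuts [14]
  CdoX (GTATC, off=4): starts [8] → cuts [12]

Pooled cuts: [2, 12, 14, 26, 28, 43]

Fragment lengths:
  2→12: 10 bp
  12→14: 2 bp
  14→26: 12 bp
  26→28: 2 bp
  28→43: 15 bp
  43→2 (wrap): 50-43+2 = 9 bp

[2,2,9,10,12,15]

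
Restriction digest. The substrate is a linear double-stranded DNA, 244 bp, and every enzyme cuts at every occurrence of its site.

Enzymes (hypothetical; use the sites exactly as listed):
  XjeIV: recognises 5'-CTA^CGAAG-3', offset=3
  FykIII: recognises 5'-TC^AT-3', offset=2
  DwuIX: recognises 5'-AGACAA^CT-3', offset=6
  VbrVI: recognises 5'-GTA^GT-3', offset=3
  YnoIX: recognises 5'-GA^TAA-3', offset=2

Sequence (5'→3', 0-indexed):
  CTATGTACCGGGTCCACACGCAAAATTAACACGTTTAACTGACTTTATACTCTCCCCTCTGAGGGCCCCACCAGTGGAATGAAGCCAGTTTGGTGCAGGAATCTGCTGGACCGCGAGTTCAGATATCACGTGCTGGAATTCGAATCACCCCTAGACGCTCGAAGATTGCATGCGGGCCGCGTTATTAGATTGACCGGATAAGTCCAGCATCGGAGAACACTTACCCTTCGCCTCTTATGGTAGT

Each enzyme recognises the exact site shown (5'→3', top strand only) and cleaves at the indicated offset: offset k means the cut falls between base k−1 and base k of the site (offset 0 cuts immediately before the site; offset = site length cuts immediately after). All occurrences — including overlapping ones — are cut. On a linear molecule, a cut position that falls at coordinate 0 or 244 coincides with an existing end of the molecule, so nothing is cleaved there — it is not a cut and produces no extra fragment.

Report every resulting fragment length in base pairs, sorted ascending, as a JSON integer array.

Site scan:
  XjeIV (CTACGAAG, off=3): no sites
  FykIII (TCAT, off=2): no sites
  DwuIX (AGACAACT, off=6): no sites
  VbrVI (GTAGT, off=3): starts [239] → cuts [242]
  YnoIX (GATAA, off=2): starts [196] → cuts [198]

Pooled cuts: [198, 242]

Fragment lengths:
  [0,198): 198 bp
  [198,242): 44 bp
  [242,244): 2 bp

[2,44,198]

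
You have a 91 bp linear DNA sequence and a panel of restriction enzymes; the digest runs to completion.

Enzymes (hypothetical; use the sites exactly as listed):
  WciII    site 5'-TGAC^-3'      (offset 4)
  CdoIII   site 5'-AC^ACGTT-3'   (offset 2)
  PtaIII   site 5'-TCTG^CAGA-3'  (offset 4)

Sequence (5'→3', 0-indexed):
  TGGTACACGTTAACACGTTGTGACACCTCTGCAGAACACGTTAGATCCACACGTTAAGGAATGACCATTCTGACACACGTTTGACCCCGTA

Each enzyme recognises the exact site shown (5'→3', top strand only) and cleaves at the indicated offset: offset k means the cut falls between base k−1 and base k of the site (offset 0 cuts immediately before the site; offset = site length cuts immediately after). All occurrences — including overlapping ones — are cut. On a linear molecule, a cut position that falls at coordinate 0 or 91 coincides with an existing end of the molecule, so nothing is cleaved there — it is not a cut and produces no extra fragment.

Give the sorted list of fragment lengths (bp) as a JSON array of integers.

[2,6,6,6,7,8,9,9,10,13,15]

Per-enzyme occurrences:
  WciII TGAC/4: at [20, 61, 70, 81] ⇒ [24, 65, 74, 85]
  CdoIII ACACGTT/2: at [4, 12, 35, 48, 74] ⇒ [6, 14, 37, 50, 76]
  PtaIII TCTGCAGA/4: at [27] ⇒ [31]

Pooled cuts: [6, 14, 24, 31, 37, 50, 65, 74, 76, 85]

Fragment lengths:
  [0,6): 6 bp
  [6,14): 8 bp
  [14,24): 10 bp
  [24,31): 7 bp
  [31,37): 6 bp
  [37,50): 13 bp
  [50,65): 15 bp
  [65,74): 9 bp
  [74,76): 2 bp
  [76,85): 9 bp
  [85,91): 6 bp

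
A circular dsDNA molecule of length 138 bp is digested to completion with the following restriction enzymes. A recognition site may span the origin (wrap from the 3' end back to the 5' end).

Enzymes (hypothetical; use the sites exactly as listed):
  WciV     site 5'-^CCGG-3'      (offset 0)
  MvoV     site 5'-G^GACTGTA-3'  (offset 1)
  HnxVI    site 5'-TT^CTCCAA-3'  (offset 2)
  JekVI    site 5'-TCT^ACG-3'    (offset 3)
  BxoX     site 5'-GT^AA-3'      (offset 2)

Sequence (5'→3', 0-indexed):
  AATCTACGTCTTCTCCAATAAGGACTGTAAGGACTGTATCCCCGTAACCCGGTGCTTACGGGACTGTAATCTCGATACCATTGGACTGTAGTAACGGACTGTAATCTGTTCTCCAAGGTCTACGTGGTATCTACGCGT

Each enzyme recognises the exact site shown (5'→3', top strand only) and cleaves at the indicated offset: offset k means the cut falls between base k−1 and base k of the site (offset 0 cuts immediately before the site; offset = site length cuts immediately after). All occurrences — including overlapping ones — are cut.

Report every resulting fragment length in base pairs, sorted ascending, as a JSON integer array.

[3,3,4,5,6,6,6,6,7,8,9,10,11,11,13,14,16]

Per-enzyme occurrences:
  WciV (CCGG, off=0): starts [48] → cuts [48]
  MvoV (GGACTGTA, off=1): starts [21, 30, 60, 82, 95] → cuts [22, 31, 61, 83, 96]
  HnxVI (TTCTCCAA, off=2): starts [10, 108] → cuts [12, 110]
  JekVI (TCTACG, off=3): starts [2, 118, 129] → cuts [5, 121, 132]
  BxoX (GTAA, off=2): starts [26, 43, 65, 90, 100, 136] → cuts [0, 28, 45, 67, 92, 102]

All cut coordinates (distinct, sorted): [0, 5, 12, 22, 28, 31, 45, 48, 61, 67, 83, 92, 96, 102, 110, 121, 132]

Fragments:
  0→5: 5 bp
  5→12: 7 bp
  12→22: 10 bp
  22→28: 6 bp
  28→31: 3 bp
  31→45: 14 bp
  45→48: 3 bp
  48→61: 13 bp
  61→67: 6 bp
  67→83: 16 bp
  83→92: 9 bp
  92→96: 4 bp
  96→102: 6 bp
  102→110: 8 bp
  110→121: 11 bp
  121→132: 11 bp
  132→0 (wrap): 138-132+0 = 6 bp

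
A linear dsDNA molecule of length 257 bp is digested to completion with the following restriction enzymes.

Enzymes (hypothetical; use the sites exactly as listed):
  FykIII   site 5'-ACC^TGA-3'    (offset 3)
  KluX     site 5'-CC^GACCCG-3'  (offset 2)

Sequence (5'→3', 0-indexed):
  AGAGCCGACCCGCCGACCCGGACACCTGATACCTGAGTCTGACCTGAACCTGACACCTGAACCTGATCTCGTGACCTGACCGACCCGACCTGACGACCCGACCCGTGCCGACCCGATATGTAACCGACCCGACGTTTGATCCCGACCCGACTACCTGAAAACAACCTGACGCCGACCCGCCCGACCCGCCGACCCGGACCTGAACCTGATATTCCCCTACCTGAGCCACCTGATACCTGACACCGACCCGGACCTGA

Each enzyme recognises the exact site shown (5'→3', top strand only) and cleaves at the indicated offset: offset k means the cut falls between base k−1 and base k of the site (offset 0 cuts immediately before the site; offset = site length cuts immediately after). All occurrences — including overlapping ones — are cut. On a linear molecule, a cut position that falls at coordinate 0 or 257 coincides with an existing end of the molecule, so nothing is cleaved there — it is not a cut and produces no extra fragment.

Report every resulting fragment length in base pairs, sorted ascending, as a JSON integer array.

Per-enzyme occurrences:
  FykIII (ACCTGA, off=3): starts [23, 30, 41, 47, 54, 60, 73, 87, 152, 163, 197, 203, 218, 227, 234, 251] → cuts [26, 33, 44, 50, 57, 63, 76, 90, 155, 166, 200, 206, 221, 230, 237, 254]
  KluX (CCGACCCG, off=2): starts [4, 12, 79, 97, 107, 123, 141, 171, 180, 188, 242] → cuts [6, 14, 81, 99, 109, 125, 143, 173, 182, 190, 244]

All cut coordinates (distinct, sorted): [6, 14, 26, 33, 44, 50, 57, 63, 76, 81, 90, 99, 109, 125, 143, 155, 166, 173, 182, 190, 200, 206, 221, 230, 237, 244, 254]

Fragments:
  [0,6): 6 bp
  [6,14): 8 bp
  [14,26): 12 bp
  [26,33): 7 bp
  [33,44): 11 bp
  [44,50): 6 bp
  [50,57): 7 bp
  [57,63): 6 bp
  [63,76): 13 bp
  [76,81): 5 bp
  [81,90): 9 bp
  [90,99): 9 bp
  [99,109): 10 bp
  [109,125): 16 bp
  [125,143): 18 bp
  [143,155): 12 bp
  [155,166): 11 bp
  [166,173): 7 bp
  [173,182): 9 bp
  [182,190): 8 bp
  [190,200): 10 bp
  [200,206): 6 bp
  [206,221): 15 bp
  [221,230): 9 bp
  [230,237): 7 bp
  [237,244): 7 bp
  [244,254): 10 bp
  [254,257): 3 bp

[3,5,6,6,6,6,7,7,7,7,7,8,8,9,9,9,9,10,10,10,11,11,12,12,13,15,16,18]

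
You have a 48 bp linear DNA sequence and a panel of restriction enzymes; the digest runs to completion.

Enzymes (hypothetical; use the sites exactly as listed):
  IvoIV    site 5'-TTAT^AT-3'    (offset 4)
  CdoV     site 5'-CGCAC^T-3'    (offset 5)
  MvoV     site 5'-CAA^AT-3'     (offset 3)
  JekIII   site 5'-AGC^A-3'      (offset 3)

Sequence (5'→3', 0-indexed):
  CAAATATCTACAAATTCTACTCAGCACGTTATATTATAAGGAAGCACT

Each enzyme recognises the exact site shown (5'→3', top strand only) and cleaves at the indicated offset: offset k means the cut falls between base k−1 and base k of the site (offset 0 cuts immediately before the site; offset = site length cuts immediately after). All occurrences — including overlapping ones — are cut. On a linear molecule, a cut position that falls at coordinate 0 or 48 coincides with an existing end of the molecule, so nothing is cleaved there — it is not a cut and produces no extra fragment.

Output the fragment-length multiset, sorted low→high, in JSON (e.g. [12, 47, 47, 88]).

Per-enzyme occurrences:
  IvoIV TTATAT/4: at [28] ⇒ [32]
  CdoV (CGCACT, off=5): no sites
  MvoV CAAAT/3: at [0, 10] ⇒ [3, 13]
  JekIII AGCA/3: at [22, 42] ⇒ [25, 45]

All cut coordinates (distinct, sorted): [3, 13, 25, 32, 45]

Fragment lengths:
  [0,3): 3 bp
  [3,13): 10 bp
  [13,25): 12 bp
  [25,32): 7 bp
  [32,45): 13 bp
  [45,48): 3 bp

[3,3,7,10,12,13]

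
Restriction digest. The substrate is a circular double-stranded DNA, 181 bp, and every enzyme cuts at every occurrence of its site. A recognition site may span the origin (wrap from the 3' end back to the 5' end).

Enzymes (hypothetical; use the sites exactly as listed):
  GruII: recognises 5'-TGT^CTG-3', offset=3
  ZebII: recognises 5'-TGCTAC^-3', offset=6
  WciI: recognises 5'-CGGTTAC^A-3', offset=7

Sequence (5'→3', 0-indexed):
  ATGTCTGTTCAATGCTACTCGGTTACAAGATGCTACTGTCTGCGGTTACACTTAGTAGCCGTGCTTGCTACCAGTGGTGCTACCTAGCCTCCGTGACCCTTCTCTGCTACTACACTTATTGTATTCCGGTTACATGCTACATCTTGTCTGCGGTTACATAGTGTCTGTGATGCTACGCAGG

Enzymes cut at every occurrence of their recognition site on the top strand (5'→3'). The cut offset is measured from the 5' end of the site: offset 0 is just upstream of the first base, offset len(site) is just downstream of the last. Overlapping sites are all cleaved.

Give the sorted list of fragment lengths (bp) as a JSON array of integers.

[3,7,7,7,8,9,10,10,10,12,12,14,22,23,27]

Scan for sites:
  GruII TGTCTG/3: at [1, 36, 144, 161] ⇒ [4, 39, 147, 164]
  ZebII TGCTAC/6: at [12, 30, 65, 77, 104, 134, 170] ⇒ [18, 36, 71, 83, 110, 140, 176]
  WciI CGGTTACA/7: at [19, 42, 126, 150] ⇒ [26, 49, 133, 157]

All cut coordinates (distinct, sorted): [4, 18, 26, 36, 39, 49, 71, 83, 110, 133, 140, 147, 157, 164, 176]

Fragments:
  4→18: 14 bp
  18→26: 8 bp
  26→36: 10 bp
  36→39: 3 bp
  39→49: 10 bp
  49→71: 22 bp
  71→83: 12 bp
  83→110: 27 bp
  110→133: 23 bp
  133→140: 7 bp
  140→147: 7 bp
  147→157: 10 bp
  157→164: 7 bp
  164→176: 12 bp
  176→4 (wrap): 181-176+4 = 9 bp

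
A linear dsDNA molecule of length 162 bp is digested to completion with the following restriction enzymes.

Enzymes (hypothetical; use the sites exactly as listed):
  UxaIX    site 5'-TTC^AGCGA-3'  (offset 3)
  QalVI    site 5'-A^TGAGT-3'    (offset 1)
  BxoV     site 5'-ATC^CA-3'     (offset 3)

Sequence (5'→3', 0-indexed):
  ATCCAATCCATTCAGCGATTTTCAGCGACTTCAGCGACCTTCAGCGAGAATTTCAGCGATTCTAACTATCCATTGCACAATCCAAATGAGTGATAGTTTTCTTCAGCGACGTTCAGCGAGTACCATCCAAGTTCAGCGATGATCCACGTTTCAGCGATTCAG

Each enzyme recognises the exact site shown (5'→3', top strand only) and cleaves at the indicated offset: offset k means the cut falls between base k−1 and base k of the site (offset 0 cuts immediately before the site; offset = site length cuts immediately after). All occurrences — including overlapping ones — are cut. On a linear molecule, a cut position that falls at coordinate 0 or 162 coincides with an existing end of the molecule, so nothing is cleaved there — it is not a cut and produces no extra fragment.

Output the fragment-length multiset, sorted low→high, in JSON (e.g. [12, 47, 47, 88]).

[3,4,5,5,7,8,9,10,10,10,10,10,12,12,13,16,18]

Scan for sites:
  UxaIX (TTCAGCGA, off=3): starts [10, 20, 29, 39, 51, 101, 111, 131, 149] → cuts [13, 23, 32, 42, 54, 104, 114, 134, 152]
  QalVI (ATGAGT, off=1): starts [85] → cuts [86]
  BxoV (ATCCA, off=3): starts [0, 5, 67, 79, 124, 141] → cuts [3, 8, 70, 82, 127, 144]

All cut coordinates (distinct, sorted): [3, 8, 13, 23, 32, 42, 54, 70, 82, 86, 104, 114, 127, 134, 144, 152]

Fragments:
  [0,3): 3 bp
  [3,8): 5 bp
  [8,13): 5 bp
  [13,23): 10 bp
  [23,32): 9 bp
  [32,42): 10 bp
  [42,54): 12 bp
  [54,70): 16 bp
  [70,82): 12 bp
  [82,86): 4 bp
  [86,104): 18 bp
  [104,114): 10 bp
  [114,127): 13 bp
  [127,134): 7 bp
  [134,144): 10 bp
  [144,152): 8 bp
  [152,162): 10 bp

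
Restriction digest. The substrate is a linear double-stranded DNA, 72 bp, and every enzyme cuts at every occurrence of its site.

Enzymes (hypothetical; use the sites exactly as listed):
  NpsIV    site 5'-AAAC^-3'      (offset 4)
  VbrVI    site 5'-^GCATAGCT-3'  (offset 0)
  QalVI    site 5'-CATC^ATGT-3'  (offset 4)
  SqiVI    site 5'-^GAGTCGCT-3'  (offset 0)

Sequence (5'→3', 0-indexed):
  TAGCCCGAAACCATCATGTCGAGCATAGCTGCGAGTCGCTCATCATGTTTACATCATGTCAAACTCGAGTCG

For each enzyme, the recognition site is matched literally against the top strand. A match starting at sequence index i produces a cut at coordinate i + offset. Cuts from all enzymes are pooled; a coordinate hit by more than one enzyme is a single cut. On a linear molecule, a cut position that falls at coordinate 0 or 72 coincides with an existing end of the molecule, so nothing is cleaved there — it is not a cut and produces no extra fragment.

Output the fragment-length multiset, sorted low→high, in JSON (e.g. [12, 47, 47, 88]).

[4,7,8,9,10,11,11,12]

Scan for sites:
  NpsIV (AAAC, off=4): starts [7, 60] → cuts [11, 64]
  VbrVI (GCATAGCT, off=0): starts [22] → cuts [22]
  QalVI (CATCATGT, off=4): starts [11, 40, 51] → cuts [15, 44, 55]
  SqiVI (GAGTCGCT, off=0): starts [32] → cuts [32]

All cut coordinates (distinct, sorted): [11, 15, 22, 32, 44, 55, 64]

Fragment lengths:
  [0,11): 11 bp
  [11,15): 4 bp
  [15,22): 7 bp
  [22,32): 10 bp
  [32,44): 12 bp
  [44,55): 11 bp
  [55,64): 9 bp
  [64,72): 8 bp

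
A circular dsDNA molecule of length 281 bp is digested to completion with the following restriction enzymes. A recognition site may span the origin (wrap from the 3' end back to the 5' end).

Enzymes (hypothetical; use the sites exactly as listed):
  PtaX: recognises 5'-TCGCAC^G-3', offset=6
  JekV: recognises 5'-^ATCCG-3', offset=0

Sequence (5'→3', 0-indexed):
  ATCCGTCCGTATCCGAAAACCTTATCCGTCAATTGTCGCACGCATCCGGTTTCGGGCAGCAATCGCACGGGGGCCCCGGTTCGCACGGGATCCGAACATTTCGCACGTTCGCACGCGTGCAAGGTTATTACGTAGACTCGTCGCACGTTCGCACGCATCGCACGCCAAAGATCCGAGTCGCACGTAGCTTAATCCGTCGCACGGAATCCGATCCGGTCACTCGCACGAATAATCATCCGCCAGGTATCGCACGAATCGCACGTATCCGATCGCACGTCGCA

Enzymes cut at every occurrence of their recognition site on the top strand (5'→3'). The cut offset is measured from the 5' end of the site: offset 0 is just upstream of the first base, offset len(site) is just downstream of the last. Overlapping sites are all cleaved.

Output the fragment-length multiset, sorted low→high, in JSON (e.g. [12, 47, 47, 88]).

[2,2,3,3,5,6,7,8,8,8,8,9,9,10,11,12,13,13,16,17,18,18,18,25,32]

Site scan:
  PtaX TCGCACG/6: at [35, 62, 80, 100, 108, 140, 148, 157, 177, 196, 220, 246, 255, 269] ⇒ [41, 68, 86, 106, 114, 146, 154, 163, 183, 202, 226, 252, 261, 275]
  JekV ATCCG/0: at [0, 10, 23, 43, 89, 170, 191, 205, 210, 234, 263] ⇒ [0, 10, 23, 43, 89, 170, 191, 205, 210, 234, 263]

All cut coordinates (distinct, sorted): [0, 10, 23, 41, 43, 68, 86, 89, 106, 114, 146, 154, 163, 170, 183, 191, 202, 205, 210, 226, 234, 252, 261, 263, 275]

Fragments:
  0→10: 10 bp
  10→23: 13 bp
  23→41: 18 bp
  41→43: 2 bp
  43→68: 25 bp
  68→86: 18 bp
  86→89: 3 bp
  89→106: 17 bp
  106→114: 8 bp
  114→146: 32 bp
  146→154: 8 bp
  154→163: 9 bp
  163→170: 7 bp
  170→183: 13 bp
  183→191: 8 bp
  191→202: 11 bp
  202→205: 3 bp
  205→210: 5 bp
  210→226: 16 bp
  226→234: 8 bp
  234→252: 18 bp
  252→261: 9 bp
  261→263: 2 bp
  263→275: 12 bp
  275→0 (wrap): 281-275+0 = 6 bp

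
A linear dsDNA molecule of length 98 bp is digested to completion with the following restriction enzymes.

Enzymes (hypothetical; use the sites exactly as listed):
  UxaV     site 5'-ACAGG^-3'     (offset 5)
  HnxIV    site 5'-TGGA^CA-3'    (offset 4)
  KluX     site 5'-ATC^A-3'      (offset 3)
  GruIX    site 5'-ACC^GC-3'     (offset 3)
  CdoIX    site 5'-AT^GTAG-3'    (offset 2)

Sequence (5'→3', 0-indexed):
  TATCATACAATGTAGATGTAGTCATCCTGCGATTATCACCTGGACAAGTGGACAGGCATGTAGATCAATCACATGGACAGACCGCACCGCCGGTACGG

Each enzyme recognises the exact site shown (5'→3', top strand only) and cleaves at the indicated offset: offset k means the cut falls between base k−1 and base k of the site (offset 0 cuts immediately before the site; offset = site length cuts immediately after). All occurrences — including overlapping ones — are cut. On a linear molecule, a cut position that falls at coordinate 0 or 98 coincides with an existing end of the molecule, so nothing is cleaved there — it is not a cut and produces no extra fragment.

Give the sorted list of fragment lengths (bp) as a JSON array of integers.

[3,4,4,4,5,6,6,7,7,7,7,8,10,20]

Per-enzyme occurrences:
  UxaV (ACAGG, off=5): starts [51] → cuts [56]
  HnxIV (TGGACA, off=4): starts [40, 48, 73] → cuts [44, 52, 77]
  KluX (ATCA, off=3): starts [1, 34, 63, 67] → cuts [4, 37, 66, 70]
  GruIX (ACCGC, off=3): starts [80, 85] → cuts [83, 88]
  CdoIX (ATGTAG, off=2): starts [9, 15, 57] → cuts [11, 17, 59]

Pooled cuts: [4, 11, 17, 37, 44, 52, 56, 59, 66, 70, 77, 83, 88]

Fragments:
  [0,4): 4 bp
  [4,11): 7 bp
  [11,17): 6 bp
  [17,37): 20 bp
  [37,44): 7 bp
  [44,52): 8 bp
  [52,56): 4 bp
  [56,59): 3 bp
  [59,66): 7 bp
  [66,70): 4 bp
  [70,77): 7 bp
  [77,83): 6 bp
  [83,88): 5 bp
  [88,98): 10 bp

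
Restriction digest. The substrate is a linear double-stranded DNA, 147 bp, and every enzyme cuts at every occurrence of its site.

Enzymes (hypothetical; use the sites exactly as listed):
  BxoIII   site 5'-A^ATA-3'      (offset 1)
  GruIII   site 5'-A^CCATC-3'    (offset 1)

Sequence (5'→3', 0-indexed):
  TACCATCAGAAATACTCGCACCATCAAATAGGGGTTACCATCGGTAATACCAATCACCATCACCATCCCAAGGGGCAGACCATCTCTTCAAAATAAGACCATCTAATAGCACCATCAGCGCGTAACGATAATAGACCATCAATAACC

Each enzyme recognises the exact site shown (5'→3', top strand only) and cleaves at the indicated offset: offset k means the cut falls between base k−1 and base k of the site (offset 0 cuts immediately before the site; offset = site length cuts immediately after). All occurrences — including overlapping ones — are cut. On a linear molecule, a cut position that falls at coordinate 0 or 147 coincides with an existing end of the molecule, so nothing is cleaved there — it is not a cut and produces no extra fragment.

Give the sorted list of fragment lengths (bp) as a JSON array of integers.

[2,5,6,6,6,6,6,7,7,9,9,9,10,10,13,17,19]

Scan for sites:
  BxoIII (AATA, off=1): starts [10, 26, 45, 91, 104, 129, 140] → cuts [11, 27, 46, 92, 105, 130, 141]
  GruIII (ACCATC, off=1): starts [1, 19, 36, 55, 61, 78, 97, 110, 134] → cuts [2, 20, 37, 56, 62, 79, 98, 111, 135]

Pooled cuts: [2, 11, 20, 27, 37, 46, 56, 62, 79, 92, 98, 105, 111, 130, 135, 141]

Fragment lengths:
  [0,2): 2 bp
  [2,11): 9 bp
  [11,20): 9 bp
  [20,27): 7 bp
  [27,37): 10 bp
  [37,46): 9 bp
  [46,56): 10 bp
  [56,62): 6 bp
  [62,79): 17 bp
  [79,92): 13 bp
  [92,98): 6 bp
  [98,105): 7 bp
  [105,111): 6 bp
  [111,130): 19 bp
  [130,135): 5 bp
  [135,141): 6 bp
  [141,147): 6 bp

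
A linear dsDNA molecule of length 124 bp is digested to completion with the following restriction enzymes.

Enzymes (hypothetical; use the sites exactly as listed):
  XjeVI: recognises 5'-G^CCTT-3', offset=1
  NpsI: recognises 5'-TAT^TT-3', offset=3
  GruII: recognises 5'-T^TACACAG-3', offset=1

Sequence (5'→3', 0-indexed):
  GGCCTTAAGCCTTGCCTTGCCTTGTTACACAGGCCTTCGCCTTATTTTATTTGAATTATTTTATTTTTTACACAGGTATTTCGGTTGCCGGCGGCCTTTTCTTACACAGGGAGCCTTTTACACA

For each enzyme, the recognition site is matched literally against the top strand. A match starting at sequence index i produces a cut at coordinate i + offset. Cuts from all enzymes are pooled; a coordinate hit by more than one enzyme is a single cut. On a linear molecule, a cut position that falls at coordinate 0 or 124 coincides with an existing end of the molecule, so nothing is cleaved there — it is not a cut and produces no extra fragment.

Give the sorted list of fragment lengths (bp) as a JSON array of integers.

[2,4,5,5,5,5,6,6,6,7,8,8,9,11,11,11,15]

Per-enzyme occurrences:
  XjeVI GCCTT/1: at [1, 8, 13, 18, 32, 38, 93, 112] ⇒ [2, 9, 14, 19, 33, 39, 94, 113]
  NpsI TATTT/3: at [42, 47, 56, 61, 76] ⇒ [45, 50, 59, 64, 79]
  GruII TTACACAG/1: at [24, 67, 101] ⇒ [25, 68, 102]

All cut coordinates (distinct, sorted): [2, 9, 14, 19, 25, 33, 39, 45, 50, 59, 64, 68, 79, 94, 102, 113]

Fragment lengths:
  [0,2): 2 bp
  [2,9): 7 bp
  [9,14): 5 bp
  [14,19): 5 bp
  [19,25): 6 bp
  [25,33): 8 bp
  [33,39): 6 bp
  [39,45): 6 bp
  [45,50): 5 bp
  [50,59): 9 bp
  [59,64): 5 bp
  [64,68): 4 bp
  [68,79): 11 bp
  [79,94): 15 bp
  [94,102): 8 bp
  [102,113): 11 bp
  [113,124): 11 bp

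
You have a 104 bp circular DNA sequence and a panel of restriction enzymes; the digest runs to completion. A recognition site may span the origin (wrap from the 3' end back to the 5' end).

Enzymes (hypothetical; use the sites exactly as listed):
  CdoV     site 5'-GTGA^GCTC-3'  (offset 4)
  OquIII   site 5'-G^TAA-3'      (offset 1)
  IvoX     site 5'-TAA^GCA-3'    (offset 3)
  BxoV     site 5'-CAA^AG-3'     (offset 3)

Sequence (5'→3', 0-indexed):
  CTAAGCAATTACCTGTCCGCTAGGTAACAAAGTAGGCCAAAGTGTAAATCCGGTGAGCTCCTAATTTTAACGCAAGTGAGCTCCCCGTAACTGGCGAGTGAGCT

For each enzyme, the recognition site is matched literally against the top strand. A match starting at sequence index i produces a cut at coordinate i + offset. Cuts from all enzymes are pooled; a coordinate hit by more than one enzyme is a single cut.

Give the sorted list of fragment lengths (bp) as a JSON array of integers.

[4,6,7,8,10,12,14,20,23]

Per-enzyme occurrences:
  CdoV GTGAGCTC/4: at [52, 75, 97] ⇒ [56, 79, 101]
  OquIII GTAA/1: at [23, 43, 86] ⇒ [24, 44, 87]
  IvoX TAAGCA/3: at [1] ⇒ [4]
  BxoV CAAAG/3: at [27, 37] ⇒ [30, 40]

All cut coordinates (distinct, sorted): [4, 24, 30, 40, 44, 56, 79, 87, 101]

Fragment lengths:
  4→24: 20 bp
  24→30: 6 bp
  30→40: 10 bp
  40→44: 4 bp
  44→56: 12 bp
  56→79: 23 bp
  79→87: 8 bp
  87→101: 14 bp
  101→4 (wrap): 104-101+4 = 7 bp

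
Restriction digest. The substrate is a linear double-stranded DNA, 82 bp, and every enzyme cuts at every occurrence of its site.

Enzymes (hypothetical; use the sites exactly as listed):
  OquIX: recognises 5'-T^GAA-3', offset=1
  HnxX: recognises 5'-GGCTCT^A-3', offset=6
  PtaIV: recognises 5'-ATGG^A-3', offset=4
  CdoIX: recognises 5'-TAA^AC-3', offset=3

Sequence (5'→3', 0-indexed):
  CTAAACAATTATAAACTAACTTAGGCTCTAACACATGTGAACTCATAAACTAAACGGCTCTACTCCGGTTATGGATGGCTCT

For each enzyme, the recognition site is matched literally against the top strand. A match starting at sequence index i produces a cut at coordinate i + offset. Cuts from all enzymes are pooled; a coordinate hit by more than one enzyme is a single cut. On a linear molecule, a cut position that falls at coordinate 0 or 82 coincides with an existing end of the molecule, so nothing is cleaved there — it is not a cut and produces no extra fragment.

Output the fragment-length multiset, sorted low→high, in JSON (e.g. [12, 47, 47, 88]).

Per-enzyme occurrences:
  OquIX TGAA/1: at [37] ⇒ [38]
  HnxX GGCTCTA/6: at [23, 55] ⇒ [29, 61]
  PtaIV ATGGA/4: at [70] ⇒ [74]
  CdoIX TAAAC/3: at [1, 11, 45, 50] ⇒ [4, 14, 48, 53]

Pooled cuts: [4, 14, 29, 38, 48, 53, 61, 74]

Fragment lengths:
  [0,4): 4 bp
  [4,14): 10 bp
  [14,29): 15 bp
  [29,38): 9 bp
  [38,48): 10 bp
  [48,53): 5 bp
  [53,61): 8 bp
  [61,74): 13 bp
  [74,82): 8 bp

[4,5,8,8,9,10,10,13,15]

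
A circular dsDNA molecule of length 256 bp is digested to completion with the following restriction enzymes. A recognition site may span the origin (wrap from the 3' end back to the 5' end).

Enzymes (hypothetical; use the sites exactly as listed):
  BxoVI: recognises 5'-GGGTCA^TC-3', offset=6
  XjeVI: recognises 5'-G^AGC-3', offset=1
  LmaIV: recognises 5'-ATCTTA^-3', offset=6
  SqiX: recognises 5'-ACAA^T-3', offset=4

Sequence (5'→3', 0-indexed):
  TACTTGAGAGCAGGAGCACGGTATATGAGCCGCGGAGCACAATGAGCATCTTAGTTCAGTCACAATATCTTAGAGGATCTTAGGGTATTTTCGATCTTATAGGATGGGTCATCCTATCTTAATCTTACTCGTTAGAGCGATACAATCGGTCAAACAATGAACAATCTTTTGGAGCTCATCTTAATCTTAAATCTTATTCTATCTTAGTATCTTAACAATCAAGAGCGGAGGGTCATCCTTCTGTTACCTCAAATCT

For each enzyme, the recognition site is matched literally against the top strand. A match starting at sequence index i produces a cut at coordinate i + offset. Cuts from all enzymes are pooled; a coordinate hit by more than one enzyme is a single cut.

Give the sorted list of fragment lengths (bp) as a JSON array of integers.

Per-enzyme occurrences:
  BxoVI GGGTCATC/6: at [105, 229] ⇒ [111, 235]
  XjeVI GAGC/1: at [7, 13, 26, 34, 43, 134, 171, 222] ⇒ [8, 14, 27, 35, 44, 135, 172, 223]
  LmaIV ATCTTA/6: at [47, 66, 76, 93, 115, 121, 177, 183, 190, 200, 208, 252] ⇒ [2, 53, 72, 82, 99, 121, 127, 183, 189, 196, 206, 214]
  SqiX ACAAT/4: at [38, 61, 141, 153, 160, 214] ⇒ [42, 65, 145, 157, 164, 218]

Pooled cuts: [2, 8, 14, 27, 35, 42, 44, 53, 65, 72, 82, 99, 111, 121, 127, 135, 145, 157, 164, 172, 183, 189, 196, 206, 214, 218, 223, 235]

Fragment lengths:
  2→8: 6 bp
  8→14: 6 bp
  14→27: 13 bp
  27→35: 8 bp
  35→42: 7 bp
  42→44: 2 bp
  44→53: 9 bp
  53→65: 12 bp
  65→72: 7 bp
  72→82: 10 bp
  82→99: 17 bp
  99→111: 12 bp
  111→121: 10 bp
  121→127: 6 bp
  127→135: 8 bp
  135→145: 10 bp
  145→157: 12 bp
  157→164: 7 bp
  164→172: 8 bp
  172→183: 11 bp
  183→189: 6 bp
  189→196: 7 bp
  196→206: 10 bp
  206→214: 8 bp
  214→218: 4 bp
  218→223: 5 bp
  223→235: 12 bp
  235→2 (wrap): 256-235+2 = 23 bp

[2,4,5,6,6,6,6,7,7,7,7,8,8,8,8,9,10,10,10,10,11,12,12,12,12,13,17,23]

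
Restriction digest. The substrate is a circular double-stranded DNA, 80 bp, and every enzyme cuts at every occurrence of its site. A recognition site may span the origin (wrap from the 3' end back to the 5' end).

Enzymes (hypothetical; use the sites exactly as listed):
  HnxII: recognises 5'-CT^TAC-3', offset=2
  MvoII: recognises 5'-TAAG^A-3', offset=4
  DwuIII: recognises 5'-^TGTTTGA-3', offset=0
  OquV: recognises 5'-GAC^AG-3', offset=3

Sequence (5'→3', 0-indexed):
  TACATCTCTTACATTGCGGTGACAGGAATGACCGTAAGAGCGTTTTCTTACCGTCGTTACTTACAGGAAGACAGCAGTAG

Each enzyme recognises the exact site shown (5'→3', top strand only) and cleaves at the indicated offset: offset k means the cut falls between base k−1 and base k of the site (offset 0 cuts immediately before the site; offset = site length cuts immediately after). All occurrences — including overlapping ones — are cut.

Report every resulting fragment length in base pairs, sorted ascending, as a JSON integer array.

[10,11,13,14,15,17]

Scan for sites:
  HnxII CTTAC/2: at [7, 46, 59] ⇒ [9, 48, 61]
  MvoII TAAGA/4: at [34] ⇒ [38]
  DwuIII (TGTTTGA, off=0): no sites
  OquV GACAG/3: at [20, 69] ⇒ [23, 72]

All cut coordinates (distinct, sorted): [9, 23, 38, 48, 61, 72]

Fragments:
  9→23: 14 bp
  23→38: 15 bp
  38→48: 10 bp
  48→61: 13 bp
  61→72: 11 bp
  72→9 (wrap): 80-72+9 = 17 bp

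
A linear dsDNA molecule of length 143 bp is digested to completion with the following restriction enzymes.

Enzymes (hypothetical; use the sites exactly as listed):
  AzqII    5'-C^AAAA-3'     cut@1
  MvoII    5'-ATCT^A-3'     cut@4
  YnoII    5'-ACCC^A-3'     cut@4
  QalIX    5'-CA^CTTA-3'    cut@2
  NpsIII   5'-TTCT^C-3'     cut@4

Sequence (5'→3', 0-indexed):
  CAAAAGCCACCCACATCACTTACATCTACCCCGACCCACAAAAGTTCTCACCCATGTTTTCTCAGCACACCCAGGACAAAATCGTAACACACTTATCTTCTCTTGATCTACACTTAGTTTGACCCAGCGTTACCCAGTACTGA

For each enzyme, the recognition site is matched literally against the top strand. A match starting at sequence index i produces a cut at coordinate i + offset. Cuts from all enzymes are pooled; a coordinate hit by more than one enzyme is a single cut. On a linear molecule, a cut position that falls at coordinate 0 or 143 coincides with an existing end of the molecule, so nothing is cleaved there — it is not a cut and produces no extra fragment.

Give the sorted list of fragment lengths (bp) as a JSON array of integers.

Site scan:
  AzqII (CAAAA, off=1): starts [0, 38, 76] → cuts [1, 39, 77]
  MvoII (ATCTA, off=4): starts [23, 105] → cuts [27, 109]
  YnoII (ACCCA, off=4): starts [8, 33, 49, 68, 121, 131] → cuts [12, 37, 53, 72, 125, 135]
  QalIX (CACTTA, off=2): starts [16, 89, 110] → cuts [18, 91, 112]
  NpsIII (TTCTC, off=4): starts [44, 58, 97] → cuts [48, 62, 101]

All cut coordinates (distinct, sorted): [1, 12, 18, 27, 37, 39, 48, 53, 62, 72, 77, 91, 101, 109, 112, 125, 135]

Fragments:
  [0,1): 1 bp
  [1,12): 11 bp
  [12,18): 6 bp
  [18,27): 9 bp
  [27,37): 10 bp
  [37,39): 2 bp
  [39,48): 9 bp
  [48,53): 5 bp
  [53,62): 9 bp
  [62,72): 10 bp
  [72,77): 5 bp
  [77,91): 14 bp
  [91,101): 10 bp
  [101,109): 8 bp
  [109,112): 3 bp
  [112,125): 13 bp
  [125,135): 10 bp
  [135,143): 8 bp

[1,2,3,5,5,6,8,8,9,9,9,10,10,10,10,11,13,14]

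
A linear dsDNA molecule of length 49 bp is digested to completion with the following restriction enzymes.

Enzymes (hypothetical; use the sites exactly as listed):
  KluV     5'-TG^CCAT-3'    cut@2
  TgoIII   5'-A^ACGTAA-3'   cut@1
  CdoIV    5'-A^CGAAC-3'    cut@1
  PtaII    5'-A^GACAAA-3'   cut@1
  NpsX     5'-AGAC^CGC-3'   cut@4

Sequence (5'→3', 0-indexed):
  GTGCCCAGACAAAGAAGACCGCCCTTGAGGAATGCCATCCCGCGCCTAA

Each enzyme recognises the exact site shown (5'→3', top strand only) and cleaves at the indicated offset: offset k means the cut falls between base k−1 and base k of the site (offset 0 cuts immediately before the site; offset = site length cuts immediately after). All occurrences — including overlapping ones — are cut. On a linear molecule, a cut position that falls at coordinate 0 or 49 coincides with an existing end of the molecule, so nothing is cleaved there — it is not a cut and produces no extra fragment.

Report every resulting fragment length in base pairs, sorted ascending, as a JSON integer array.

[7,12,15,15]

Per-enzyme occurrences:
  KluV (TGCCAT, off=2): starts [32] → cuts [34]
  TgoIII (AACGTAA, off=1): no sites
  CdoIV (ACGAAC, off=1): no sites
  PtaII (AGACAAA, off=1): starts [6] → cuts [7]
  NpsX (AGACCGC, off=4): starts [15] → cuts [19]

All cut coordinates (distinct, sorted): [7, 19, 34]

Fragments:
  [0,7): 7 bp
  [7,19): 12 bp
  [19,34): 15 bp
  [34,49): 15 bp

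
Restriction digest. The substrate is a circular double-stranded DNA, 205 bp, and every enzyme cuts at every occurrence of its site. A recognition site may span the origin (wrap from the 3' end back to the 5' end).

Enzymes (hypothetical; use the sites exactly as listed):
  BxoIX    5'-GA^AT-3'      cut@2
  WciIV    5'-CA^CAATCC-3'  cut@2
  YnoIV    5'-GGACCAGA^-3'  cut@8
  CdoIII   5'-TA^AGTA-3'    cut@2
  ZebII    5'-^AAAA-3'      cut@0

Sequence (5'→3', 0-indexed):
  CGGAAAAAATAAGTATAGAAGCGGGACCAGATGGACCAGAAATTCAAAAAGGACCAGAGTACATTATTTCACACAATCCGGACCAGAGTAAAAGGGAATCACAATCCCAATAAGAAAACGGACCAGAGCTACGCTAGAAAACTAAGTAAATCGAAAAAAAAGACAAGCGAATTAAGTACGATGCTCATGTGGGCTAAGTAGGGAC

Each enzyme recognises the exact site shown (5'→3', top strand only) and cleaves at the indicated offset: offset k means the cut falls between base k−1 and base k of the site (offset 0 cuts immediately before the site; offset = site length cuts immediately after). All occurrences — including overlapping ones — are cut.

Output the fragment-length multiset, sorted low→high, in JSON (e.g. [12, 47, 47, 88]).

[1,1,1,1,1,1,1,2,4,4,5,6,7,8,9,9,10,12,12,13,13,13,14,15,20,22]

Scan for sites:
  BxoIX (GAAT, off=2): starts [95, 168] → cuts [97, 170]
  WciIV (CACAATCC, off=2): starts [71, 99] → cuts [73, 101]
  YnoIV (GGACCAGA, off=8): starts [23, 32, 50, 79, 119] → cuts [31, 40, 58, 87, 127]
  CdoIII (TAAGTA, off=2): starts [9, 142, 172, 194] → cuts [11, 144, 174, 196]
  ZebII (AAAA, off=0): starts [3, 4, 5, 45, 46, 89, 114, 137, 153, 154, 155, 156, 157] → cuts [3, 4, 5, 45, 46, 89, 114, 137, 153, 154, 155, 156, 157]

Pooled cuts: [3, 4, 5, 11, 31, 40, 45, 46, 58, 73, 87, 89, 97, 101, 114, 127, 137, 144, 153, 154, 155, 156, 157, 170, 174, 196]

Fragment lengths:
  3→4: 1 bp
  4→5: 1 bp
  5→11: 6 bp
  11→31: 20 bp
  31→40: 9 bp
  40→45: 5 bp
  45→46: 1 bp
  46→58: 12 bp
  58→73: 15 bp
  73→87: 14 bp
  87→89: 2 bp
  89→97: 8 bp
  97→101: 4 bp
  101→114: 13 bp
  114→127: 13 bp
  127→137: 10 bp
  137→144: 7 bp
  144→153: 9 bp
  153→154: 1 bp
  154→155: 1 bp
  155→156: 1 bp
  156→157: 1 bp
  157→170: 13 bp
  170→174: 4 bp
  174→196: 22 bp
  196→3 (wrap): 205-196+3 = 12 bp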